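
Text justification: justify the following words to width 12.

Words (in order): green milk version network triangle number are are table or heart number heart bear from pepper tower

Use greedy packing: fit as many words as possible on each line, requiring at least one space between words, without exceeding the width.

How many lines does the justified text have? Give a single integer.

Answer: 10

Derivation:
Line 1: ['green', 'milk'] (min_width=10, slack=2)
Line 2: ['version'] (min_width=7, slack=5)
Line 3: ['network'] (min_width=7, slack=5)
Line 4: ['triangle'] (min_width=8, slack=4)
Line 5: ['number', 'are'] (min_width=10, slack=2)
Line 6: ['are', 'table', 'or'] (min_width=12, slack=0)
Line 7: ['heart', 'number'] (min_width=12, slack=0)
Line 8: ['heart', 'bear'] (min_width=10, slack=2)
Line 9: ['from', 'pepper'] (min_width=11, slack=1)
Line 10: ['tower'] (min_width=5, slack=7)
Total lines: 10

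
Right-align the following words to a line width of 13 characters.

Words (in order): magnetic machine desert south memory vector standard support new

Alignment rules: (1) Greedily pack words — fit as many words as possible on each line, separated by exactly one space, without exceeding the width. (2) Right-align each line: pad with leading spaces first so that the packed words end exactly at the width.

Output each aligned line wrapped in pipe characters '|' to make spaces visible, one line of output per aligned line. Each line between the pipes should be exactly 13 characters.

Line 1: ['magnetic'] (min_width=8, slack=5)
Line 2: ['machine'] (min_width=7, slack=6)
Line 3: ['desert', 'south'] (min_width=12, slack=1)
Line 4: ['memory', 'vector'] (min_width=13, slack=0)
Line 5: ['standard'] (min_width=8, slack=5)
Line 6: ['support', 'new'] (min_width=11, slack=2)

Answer: |     magnetic|
|      machine|
| desert south|
|memory vector|
|     standard|
|  support new|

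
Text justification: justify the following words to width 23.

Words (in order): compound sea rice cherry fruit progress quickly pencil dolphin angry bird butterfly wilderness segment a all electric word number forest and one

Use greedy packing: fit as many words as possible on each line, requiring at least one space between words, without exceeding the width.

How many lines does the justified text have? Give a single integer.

Line 1: ['compound', 'sea', 'rice'] (min_width=17, slack=6)
Line 2: ['cherry', 'fruit', 'progress'] (min_width=21, slack=2)
Line 3: ['quickly', 'pencil', 'dolphin'] (min_width=22, slack=1)
Line 4: ['angry', 'bird', 'butterfly'] (min_width=20, slack=3)
Line 5: ['wilderness', 'segment', 'a'] (min_width=20, slack=3)
Line 6: ['all', 'electric', 'word'] (min_width=17, slack=6)
Line 7: ['number', 'forest', 'and', 'one'] (min_width=21, slack=2)
Total lines: 7

Answer: 7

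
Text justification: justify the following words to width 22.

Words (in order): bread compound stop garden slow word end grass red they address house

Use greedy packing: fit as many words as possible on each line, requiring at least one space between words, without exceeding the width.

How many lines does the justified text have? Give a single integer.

Answer: 4

Derivation:
Line 1: ['bread', 'compound', 'stop'] (min_width=19, slack=3)
Line 2: ['garden', 'slow', 'word', 'end'] (min_width=20, slack=2)
Line 3: ['grass', 'red', 'they', 'address'] (min_width=22, slack=0)
Line 4: ['house'] (min_width=5, slack=17)
Total lines: 4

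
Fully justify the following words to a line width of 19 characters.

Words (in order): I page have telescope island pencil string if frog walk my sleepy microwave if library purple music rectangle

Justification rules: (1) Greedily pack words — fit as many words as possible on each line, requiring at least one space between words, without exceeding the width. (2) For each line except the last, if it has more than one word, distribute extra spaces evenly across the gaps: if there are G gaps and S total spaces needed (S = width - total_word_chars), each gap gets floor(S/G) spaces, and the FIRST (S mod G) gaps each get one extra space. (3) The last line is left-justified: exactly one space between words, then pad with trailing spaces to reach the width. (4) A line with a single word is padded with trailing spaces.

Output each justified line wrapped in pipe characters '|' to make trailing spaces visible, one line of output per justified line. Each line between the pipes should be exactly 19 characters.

Answer: |I     page     have|
|telescope    island|
|pencil   string  if|
|frog walk my sleepy|
|microwave        if|
|library      purple|
|music rectangle    |

Derivation:
Line 1: ['I', 'page', 'have'] (min_width=11, slack=8)
Line 2: ['telescope', 'island'] (min_width=16, slack=3)
Line 3: ['pencil', 'string', 'if'] (min_width=16, slack=3)
Line 4: ['frog', 'walk', 'my', 'sleepy'] (min_width=19, slack=0)
Line 5: ['microwave', 'if'] (min_width=12, slack=7)
Line 6: ['library', 'purple'] (min_width=14, slack=5)
Line 7: ['music', 'rectangle'] (min_width=15, slack=4)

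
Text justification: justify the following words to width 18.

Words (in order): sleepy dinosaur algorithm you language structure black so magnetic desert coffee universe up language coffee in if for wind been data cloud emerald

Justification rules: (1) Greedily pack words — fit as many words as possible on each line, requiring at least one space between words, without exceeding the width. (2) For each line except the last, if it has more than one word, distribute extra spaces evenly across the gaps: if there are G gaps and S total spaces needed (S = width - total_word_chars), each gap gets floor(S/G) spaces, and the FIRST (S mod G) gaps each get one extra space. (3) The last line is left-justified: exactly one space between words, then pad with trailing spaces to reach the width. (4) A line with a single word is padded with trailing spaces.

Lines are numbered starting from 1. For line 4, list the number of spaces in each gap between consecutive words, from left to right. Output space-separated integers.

Answer: 2 1

Derivation:
Line 1: ['sleepy', 'dinosaur'] (min_width=15, slack=3)
Line 2: ['algorithm', 'you'] (min_width=13, slack=5)
Line 3: ['language', 'structure'] (min_width=18, slack=0)
Line 4: ['black', 'so', 'magnetic'] (min_width=17, slack=1)
Line 5: ['desert', 'coffee'] (min_width=13, slack=5)
Line 6: ['universe', 'up'] (min_width=11, slack=7)
Line 7: ['language', 'coffee', 'in'] (min_width=18, slack=0)
Line 8: ['if', 'for', 'wind', 'been'] (min_width=16, slack=2)
Line 9: ['data', 'cloud', 'emerald'] (min_width=18, slack=0)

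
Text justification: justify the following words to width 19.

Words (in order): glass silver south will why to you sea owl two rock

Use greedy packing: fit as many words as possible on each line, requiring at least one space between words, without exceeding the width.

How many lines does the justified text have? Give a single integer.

Answer: 3

Derivation:
Line 1: ['glass', 'silver', 'south'] (min_width=18, slack=1)
Line 2: ['will', 'why', 'to', 'you', 'sea'] (min_width=19, slack=0)
Line 3: ['owl', 'two', 'rock'] (min_width=12, slack=7)
Total lines: 3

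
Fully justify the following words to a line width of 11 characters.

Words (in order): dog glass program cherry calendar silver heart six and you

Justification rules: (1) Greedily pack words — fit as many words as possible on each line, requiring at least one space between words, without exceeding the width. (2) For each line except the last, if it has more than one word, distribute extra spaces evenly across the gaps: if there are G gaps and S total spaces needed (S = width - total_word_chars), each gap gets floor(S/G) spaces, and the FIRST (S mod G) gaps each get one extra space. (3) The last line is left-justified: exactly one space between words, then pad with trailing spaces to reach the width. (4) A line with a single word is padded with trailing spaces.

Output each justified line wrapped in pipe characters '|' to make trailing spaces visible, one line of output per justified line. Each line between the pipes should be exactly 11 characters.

Answer: |dog   glass|
|program    |
|cherry     |
|calendar   |
|silver     |
|heart   six|
|and you    |

Derivation:
Line 1: ['dog', 'glass'] (min_width=9, slack=2)
Line 2: ['program'] (min_width=7, slack=4)
Line 3: ['cherry'] (min_width=6, slack=5)
Line 4: ['calendar'] (min_width=8, slack=3)
Line 5: ['silver'] (min_width=6, slack=5)
Line 6: ['heart', 'six'] (min_width=9, slack=2)
Line 7: ['and', 'you'] (min_width=7, slack=4)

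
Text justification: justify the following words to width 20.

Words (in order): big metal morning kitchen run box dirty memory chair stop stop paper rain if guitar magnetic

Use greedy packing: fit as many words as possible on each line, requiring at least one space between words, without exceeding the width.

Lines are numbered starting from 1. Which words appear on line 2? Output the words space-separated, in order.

Line 1: ['big', 'metal', 'morning'] (min_width=17, slack=3)
Line 2: ['kitchen', 'run', 'box'] (min_width=15, slack=5)
Line 3: ['dirty', 'memory', 'chair'] (min_width=18, slack=2)
Line 4: ['stop', 'stop', 'paper', 'rain'] (min_width=20, slack=0)
Line 5: ['if', 'guitar', 'magnetic'] (min_width=18, slack=2)

Answer: kitchen run box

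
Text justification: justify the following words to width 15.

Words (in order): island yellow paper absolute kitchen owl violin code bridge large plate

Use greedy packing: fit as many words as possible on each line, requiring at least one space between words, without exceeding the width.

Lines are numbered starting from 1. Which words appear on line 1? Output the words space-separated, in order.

Answer: island yellow

Derivation:
Line 1: ['island', 'yellow'] (min_width=13, slack=2)
Line 2: ['paper', 'absolute'] (min_width=14, slack=1)
Line 3: ['kitchen', 'owl'] (min_width=11, slack=4)
Line 4: ['violin', 'code'] (min_width=11, slack=4)
Line 5: ['bridge', 'large'] (min_width=12, slack=3)
Line 6: ['plate'] (min_width=5, slack=10)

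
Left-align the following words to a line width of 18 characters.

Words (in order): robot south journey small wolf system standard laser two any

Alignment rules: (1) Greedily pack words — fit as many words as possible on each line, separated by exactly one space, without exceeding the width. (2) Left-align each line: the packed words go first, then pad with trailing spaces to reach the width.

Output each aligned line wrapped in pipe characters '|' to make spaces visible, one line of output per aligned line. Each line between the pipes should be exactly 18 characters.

Answer: |robot south       |
|journey small wolf|
|system standard   |
|laser two any     |

Derivation:
Line 1: ['robot', 'south'] (min_width=11, slack=7)
Line 2: ['journey', 'small', 'wolf'] (min_width=18, slack=0)
Line 3: ['system', 'standard'] (min_width=15, slack=3)
Line 4: ['laser', 'two', 'any'] (min_width=13, slack=5)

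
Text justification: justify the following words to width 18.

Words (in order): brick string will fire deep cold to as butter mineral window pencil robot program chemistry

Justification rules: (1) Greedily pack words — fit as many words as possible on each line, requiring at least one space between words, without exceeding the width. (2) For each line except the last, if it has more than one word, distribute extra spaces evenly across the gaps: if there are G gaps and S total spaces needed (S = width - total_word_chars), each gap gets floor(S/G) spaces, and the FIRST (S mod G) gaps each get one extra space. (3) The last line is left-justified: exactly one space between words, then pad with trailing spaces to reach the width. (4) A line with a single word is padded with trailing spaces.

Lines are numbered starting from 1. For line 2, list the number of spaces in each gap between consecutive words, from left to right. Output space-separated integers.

Line 1: ['brick', 'string', 'will'] (min_width=17, slack=1)
Line 2: ['fire', 'deep', 'cold', 'to'] (min_width=17, slack=1)
Line 3: ['as', 'butter', 'mineral'] (min_width=17, slack=1)
Line 4: ['window', 'pencil'] (min_width=13, slack=5)
Line 5: ['robot', 'program'] (min_width=13, slack=5)
Line 6: ['chemistry'] (min_width=9, slack=9)

Answer: 2 1 1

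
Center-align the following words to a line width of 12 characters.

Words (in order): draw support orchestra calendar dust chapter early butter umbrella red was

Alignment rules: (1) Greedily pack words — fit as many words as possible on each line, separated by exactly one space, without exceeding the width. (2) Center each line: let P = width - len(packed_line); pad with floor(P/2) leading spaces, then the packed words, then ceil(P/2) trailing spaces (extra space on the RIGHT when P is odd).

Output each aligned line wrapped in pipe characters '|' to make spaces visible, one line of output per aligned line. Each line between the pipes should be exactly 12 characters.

Line 1: ['draw', 'support'] (min_width=12, slack=0)
Line 2: ['orchestra'] (min_width=9, slack=3)
Line 3: ['calendar'] (min_width=8, slack=4)
Line 4: ['dust', 'chapter'] (min_width=12, slack=0)
Line 5: ['early', 'butter'] (min_width=12, slack=0)
Line 6: ['umbrella', 'red'] (min_width=12, slack=0)
Line 7: ['was'] (min_width=3, slack=9)

Answer: |draw support|
| orchestra  |
|  calendar  |
|dust chapter|
|early butter|
|umbrella red|
|    was     |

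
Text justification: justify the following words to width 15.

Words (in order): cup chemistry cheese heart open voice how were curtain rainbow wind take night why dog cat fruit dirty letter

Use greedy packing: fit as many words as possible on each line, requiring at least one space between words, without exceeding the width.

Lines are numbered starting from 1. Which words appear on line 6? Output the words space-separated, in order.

Line 1: ['cup', 'chemistry'] (min_width=13, slack=2)
Line 2: ['cheese', 'heart'] (min_width=12, slack=3)
Line 3: ['open', 'voice', 'how'] (min_width=14, slack=1)
Line 4: ['were', 'curtain'] (min_width=12, slack=3)
Line 5: ['rainbow', 'wind'] (min_width=12, slack=3)
Line 6: ['take', 'night', 'why'] (min_width=14, slack=1)
Line 7: ['dog', 'cat', 'fruit'] (min_width=13, slack=2)
Line 8: ['dirty', 'letter'] (min_width=12, slack=3)

Answer: take night why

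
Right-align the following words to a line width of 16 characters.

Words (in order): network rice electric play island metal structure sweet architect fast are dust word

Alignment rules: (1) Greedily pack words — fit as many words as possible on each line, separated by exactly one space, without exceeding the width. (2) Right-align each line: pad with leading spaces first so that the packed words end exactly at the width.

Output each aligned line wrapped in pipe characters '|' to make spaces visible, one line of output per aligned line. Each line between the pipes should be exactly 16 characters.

Line 1: ['network', 'rice'] (min_width=12, slack=4)
Line 2: ['electric', 'play'] (min_width=13, slack=3)
Line 3: ['island', 'metal'] (min_width=12, slack=4)
Line 4: ['structure', 'sweet'] (min_width=15, slack=1)
Line 5: ['architect', 'fast'] (min_width=14, slack=2)
Line 6: ['are', 'dust', 'word'] (min_width=13, slack=3)

Answer: |    network rice|
|   electric play|
|    island metal|
| structure sweet|
|  architect fast|
|   are dust word|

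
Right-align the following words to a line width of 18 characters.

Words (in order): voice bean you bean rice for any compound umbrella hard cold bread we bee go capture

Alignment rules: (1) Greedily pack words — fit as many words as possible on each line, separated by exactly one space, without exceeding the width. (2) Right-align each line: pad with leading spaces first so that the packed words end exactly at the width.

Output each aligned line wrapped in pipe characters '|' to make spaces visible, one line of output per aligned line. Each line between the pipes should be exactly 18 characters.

Answer: |    voice bean you|
| bean rice for any|
| compound umbrella|
|hard cold bread we|
|    bee go capture|

Derivation:
Line 1: ['voice', 'bean', 'you'] (min_width=14, slack=4)
Line 2: ['bean', 'rice', 'for', 'any'] (min_width=17, slack=1)
Line 3: ['compound', 'umbrella'] (min_width=17, slack=1)
Line 4: ['hard', 'cold', 'bread', 'we'] (min_width=18, slack=0)
Line 5: ['bee', 'go', 'capture'] (min_width=14, slack=4)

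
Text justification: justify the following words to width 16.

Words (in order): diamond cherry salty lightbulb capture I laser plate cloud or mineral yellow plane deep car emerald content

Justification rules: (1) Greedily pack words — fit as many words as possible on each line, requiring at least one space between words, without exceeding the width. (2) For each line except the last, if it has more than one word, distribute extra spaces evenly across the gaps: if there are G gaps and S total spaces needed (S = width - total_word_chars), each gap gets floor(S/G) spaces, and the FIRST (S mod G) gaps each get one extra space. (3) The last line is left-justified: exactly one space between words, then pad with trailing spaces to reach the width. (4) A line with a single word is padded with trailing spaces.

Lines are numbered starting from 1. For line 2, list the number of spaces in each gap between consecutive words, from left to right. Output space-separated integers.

Answer: 2

Derivation:
Line 1: ['diamond', 'cherry'] (min_width=14, slack=2)
Line 2: ['salty', 'lightbulb'] (min_width=15, slack=1)
Line 3: ['capture', 'I', 'laser'] (min_width=15, slack=1)
Line 4: ['plate', 'cloud', 'or'] (min_width=14, slack=2)
Line 5: ['mineral', 'yellow'] (min_width=14, slack=2)
Line 6: ['plane', 'deep', 'car'] (min_width=14, slack=2)
Line 7: ['emerald', 'content'] (min_width=15, slack=1)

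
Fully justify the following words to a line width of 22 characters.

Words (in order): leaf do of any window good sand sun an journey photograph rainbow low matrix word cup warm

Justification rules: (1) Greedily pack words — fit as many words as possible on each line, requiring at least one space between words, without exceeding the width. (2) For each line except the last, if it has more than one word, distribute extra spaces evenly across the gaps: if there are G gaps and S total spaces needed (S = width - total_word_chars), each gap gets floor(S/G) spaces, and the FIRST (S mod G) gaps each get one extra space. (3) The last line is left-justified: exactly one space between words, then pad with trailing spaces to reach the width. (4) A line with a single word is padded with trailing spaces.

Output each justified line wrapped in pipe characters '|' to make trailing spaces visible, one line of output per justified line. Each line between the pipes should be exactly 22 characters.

Line 1: ['leaf', 'do', 'of', 'any', 'window'] (min_width=21, slack=1)
Line 2: ['good', 'sand', 'sun', 'an'] (min_width=16, slack=6)
Line 3: ['journey', 'photograph'] (min_width=18, slack=4)
Line 4: ['rainbow', 'low', 'matrix'] (min_width=18, slack=4)
Line 5: ['word', 'cup', 'warm'] (min_width=13, slack=9)

Answer: |leaf  do of any window|
|good   sand   sun   an|
|journey     photograph|
|rainbow   low   matrix|
|word cup warm         |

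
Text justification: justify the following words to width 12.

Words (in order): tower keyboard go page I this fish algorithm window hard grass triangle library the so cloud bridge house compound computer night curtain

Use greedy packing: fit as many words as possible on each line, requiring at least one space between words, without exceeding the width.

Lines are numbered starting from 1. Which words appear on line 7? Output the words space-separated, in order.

Line 1: ['tower'] (min_width=5, slack=7)
Line 2: ['keyboard', 'go'] (min_width=11, slack=1)
Line 3: ['page', 'I', 'this'] (min_width=11, slack=1)
Line 4: ['fish'] (min_width=4, slack=8)
Line 5: ['algorithm'] (min_width=9, slack=3)
Line 6: ['window', 'hard'] (min_width=11, slack=1)
Line 7: ['grass'] (min_width=5, slack=7)
Line 8: ['triangle'] (min_width=8, slack=4)
Line 9: ['library', 'the'] (min_width=11, slack=1)
Line 10: ['so', 'cloud'] (min_width=8, slack=4)
Line 11: ['bridge', 'house'] (min_width=12, slack=0)
Line 12: ['compound'] (min_width=8, slack=4)
Line 13: ['computer'] (min_width=8, slack=4)
Line 14: ['night'] (min_width=5, slack=7)
Line 15: ['curtain'] (min_width=7, slack=5)

Answer: grass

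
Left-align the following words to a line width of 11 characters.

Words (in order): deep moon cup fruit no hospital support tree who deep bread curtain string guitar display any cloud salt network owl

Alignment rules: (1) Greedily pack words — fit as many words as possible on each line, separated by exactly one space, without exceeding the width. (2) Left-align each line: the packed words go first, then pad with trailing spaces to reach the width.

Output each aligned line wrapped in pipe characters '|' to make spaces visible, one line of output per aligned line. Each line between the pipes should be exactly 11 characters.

Answer: |deep moon  |
|cup fruit  |
|no hospital|
|support    |
|tree who   |
|deep bread |
|curtain    |
|string     |
|guitar     |
|display any|
|cloud salt |
|network owl|

Derivation:
Line 1: ['deep', 'moon'] (min_width=9, slack=2)
Line 2: ['cup', 'fruit'] (min_width=9, slack=2)
Line 3: ['no', 'hospital'] (min_width=11, slack=0)
Line 4: ['support'] (min_width=7, slack=4)
Line 5: ['tree', 'who'] (min_width=8, slack=3)
Line 6: ['deep', 'bread'] (min_width=10, slack=1)
Line 7: ['curtain'] (min_width=7, slack=4)
Line 8: ['string'] (min_width=6, slack=5)
Line 9: ['guitar'] (min_width=6, slack=5)
Line 10: ['display', 'any'] (min_width=11, slack=0)
Line 11: ['cloud', 'salt'] (min_width=10, slack=1)
Line 12: ['network', 'owl'] (min_width=11, slack=0)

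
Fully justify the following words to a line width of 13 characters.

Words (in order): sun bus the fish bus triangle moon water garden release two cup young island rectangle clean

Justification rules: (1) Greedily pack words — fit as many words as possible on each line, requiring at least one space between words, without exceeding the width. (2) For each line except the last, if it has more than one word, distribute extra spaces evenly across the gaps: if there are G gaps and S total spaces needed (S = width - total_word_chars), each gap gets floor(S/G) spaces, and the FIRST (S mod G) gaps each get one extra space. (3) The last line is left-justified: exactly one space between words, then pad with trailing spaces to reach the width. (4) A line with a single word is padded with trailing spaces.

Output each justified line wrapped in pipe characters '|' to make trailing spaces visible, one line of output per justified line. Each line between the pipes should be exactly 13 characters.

Line 1: ['sun', 'bus', 'the'] (min_width=11, slack=2)
Line 2: ['fish', 'bus'] (min_width=8, slack=5)
Line 3: ['triangle', 'moon'] (min_width=13, slack=0)
Line 4: ['water', 'garden'] (min_width=12, slack=1)
Line 5: ['release', 'two'] (min_width=11, slack=2)
Line 6: ['cup', 'young'] (min_width=9, slack=4)
Line 7: ['island'] (min_width=6, slack=7)
Line 8: ['rectangle'] (min_width=9, slack=4)
Line 9: ['clean'] (min_width=5, slack=8)

Answer: |sun  bus  the|
|fish      bus|
|triangle moon|
|water  garden|
|release   two|
|cup     young|
|island       |
|rectangle    |
|clean        |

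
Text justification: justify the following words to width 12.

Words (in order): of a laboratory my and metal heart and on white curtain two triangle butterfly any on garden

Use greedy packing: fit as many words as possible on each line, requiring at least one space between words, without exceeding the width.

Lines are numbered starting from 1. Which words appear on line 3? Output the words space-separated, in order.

Line 1: ['of', 'a'] (min_width=4, slack=8)
Line 2: ['laboratory'] (min_width=10, slack=2)
Line 3: ['my', 'and', 'metal'] (min_width=12, slack=0)
Line 4: ['heart', 'and', 'on'] (min_width=12, slack=0)
Line 5: ['white'] (min_width=5, slack=7)
Line 6: ['curtain', 'two'] (min_width=11, slack=1)
Line 7: ['triangle'] (min_width=8, slack=4)
Line 8: ['butterfly'] (min_width=9, slack=3)
Line 9: ['any', 'on'] (min_width=6, slack=6)
Line 10: ['garden'] (min_width=6, slack=6)

Answer: my and metal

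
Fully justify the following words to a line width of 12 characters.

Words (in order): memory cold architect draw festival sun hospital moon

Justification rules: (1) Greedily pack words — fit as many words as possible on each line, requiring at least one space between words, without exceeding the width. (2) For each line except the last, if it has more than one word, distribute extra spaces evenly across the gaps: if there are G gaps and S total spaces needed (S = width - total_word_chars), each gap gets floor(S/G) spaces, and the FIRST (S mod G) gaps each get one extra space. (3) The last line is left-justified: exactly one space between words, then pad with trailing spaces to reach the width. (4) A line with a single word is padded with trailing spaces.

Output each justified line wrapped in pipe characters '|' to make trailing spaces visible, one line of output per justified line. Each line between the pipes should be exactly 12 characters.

Answer: |memory  cold|
|architect   |
|draw        |
|festival sun|
|hospital    |
|moon        |

Derivation:
Line 1: ['memory', 'cold'] (min_width=11, slack=1)
Line 2: ['architect'] (min_width=9, slack=3)
Line 3: ['draw'] (min_width=4, slack=8)
Line 4: ['festival', 'sun'] (min_width=12, slack=0)
Line 5: ['hospital'] (min_width=8, slack=4)
Line 6: ['moon'] (min_width=4, slack=8)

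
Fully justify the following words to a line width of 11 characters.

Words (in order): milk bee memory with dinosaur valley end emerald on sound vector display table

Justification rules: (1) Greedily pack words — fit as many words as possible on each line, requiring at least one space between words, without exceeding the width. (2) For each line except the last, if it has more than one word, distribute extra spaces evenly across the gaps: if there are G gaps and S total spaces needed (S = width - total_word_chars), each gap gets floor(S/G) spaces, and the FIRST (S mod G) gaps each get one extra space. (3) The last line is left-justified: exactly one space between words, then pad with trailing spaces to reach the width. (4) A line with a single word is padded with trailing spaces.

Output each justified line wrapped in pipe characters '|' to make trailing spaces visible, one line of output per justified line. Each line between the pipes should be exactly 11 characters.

Line 1: ['milk', 'bee'] (min_width=8, slack=3)
Line 2: ['memory', 'with'] (min_width=11, slack=0)
Line 3: ['dinosaur'] (min_width=8, slack=3)
Line 4: ['valley', 'end'] (min_width=10, slack=1)
Line 5: ['emerald', 'on'] (min_width=10, slack=1)
Line 6: ['sound'] (min_width=5, slack=6)
Line 7: ['vector'] (min_width=6, slack=5)
Line 8: ['display'] (min_width=7, slack=4)
Line 9: ['table'] (min_width=5, slack=6)

Answer: |milk    bee|
|memory with|
|dinosaur   |
|valley  end|
|emerald  on|
|sound      |
|vector     |
|display    |
|table      |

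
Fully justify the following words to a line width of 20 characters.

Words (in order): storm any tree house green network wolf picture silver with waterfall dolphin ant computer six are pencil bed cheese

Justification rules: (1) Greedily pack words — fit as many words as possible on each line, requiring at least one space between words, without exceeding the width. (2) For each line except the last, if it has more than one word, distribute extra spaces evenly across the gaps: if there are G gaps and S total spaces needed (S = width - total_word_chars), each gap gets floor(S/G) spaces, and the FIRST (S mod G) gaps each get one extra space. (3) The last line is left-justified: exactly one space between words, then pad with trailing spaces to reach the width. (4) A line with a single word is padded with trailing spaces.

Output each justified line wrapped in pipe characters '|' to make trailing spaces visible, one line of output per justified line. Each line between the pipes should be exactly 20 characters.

Answer: |storm any tree house|
|green  network  wolf|
|picture  silver with|
|waterfall    dolphin|
|ant computer six are|
|pencil bed cheese   |

Derivation:
Line 1: ['storm', 'any', 'tree', 'house'] (min_width=20, slack=0)
Line 2: ['green', 'network', 'wolf'] (min_width=18, slack=2)
Line 3: ['picture', 'silver', 'with'] (min_width=19, slack=1)
Line 4: ['waterfall', 'dolphin'] (min_width=17, slack=3)
Line 5: ['ant', 'computer', 'six', 'are'] (min_width=20, slack=0)
Line 6: ['pencil', 'bed', 'cheese'] (min_width=17, slack=3)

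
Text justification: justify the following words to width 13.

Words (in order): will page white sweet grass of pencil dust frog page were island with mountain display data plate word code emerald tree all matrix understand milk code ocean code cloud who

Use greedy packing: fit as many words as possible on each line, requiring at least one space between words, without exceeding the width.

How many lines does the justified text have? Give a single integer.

Line 1: ['will', 'page'] (min_width=9, slack=4)
Line 2: ['white', 'sweet'] (min_width=11, slack=2)
Line 3: ['grass', 'of'] (min_width=8, slack=5)
Line 4: ['pencil', 'dust'] (min_width=11, slack=2)
Line 5: ['frog', 'page'] (min_width=9, slack=4)
Line 6: ['were', 'island'] (min_width=11, slack=2)
Line 7: ['with', 'mountain'] (min_width=13, slack=0)
Line 8: ['display', 'data'] (min_width=12, slack=1)
Line 9: ['plate', 'word'] (min_width=10, slack=3)
Line 10: ['code', 'emerald'] (min_width=12, slack=1)
Line 11: ['tree', 'all'] (min_width=8, slack=5)
Line 12: ['matrix'] (min_width=6, slack=7)
Line 13: ['understand'] (min_width=10, slack=3)
Line 14: ['milk', 'code'] (min_width=9, slack=4)
Line 15: ['ocean', 'code'] (min_width=10, slack=3)
Line 16: ['cloud', 'who'] (min_width=9, slack=4)
Total lines: 16

Answer: 16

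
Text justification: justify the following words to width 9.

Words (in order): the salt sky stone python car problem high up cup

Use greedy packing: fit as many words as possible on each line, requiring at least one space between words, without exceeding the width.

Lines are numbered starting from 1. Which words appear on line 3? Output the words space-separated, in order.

Answer: python

Derivation:
Line 1: ['the', 'salt'] (min_width=8, slack=1)
Line 2: ['sky', 'stone'] (min_width=9, slack=0)
Line 3: ['python'] (min_width=6, slack=3)
Line 4: ['car'] (min_width=3, slack=6)
Line 5: ['problem'] (min_width=7, slack=2)
Line 6: ['high', 'up'] (min_width=7, slack=2)
Line 7: ['cup'] (min_width=3, slack=6)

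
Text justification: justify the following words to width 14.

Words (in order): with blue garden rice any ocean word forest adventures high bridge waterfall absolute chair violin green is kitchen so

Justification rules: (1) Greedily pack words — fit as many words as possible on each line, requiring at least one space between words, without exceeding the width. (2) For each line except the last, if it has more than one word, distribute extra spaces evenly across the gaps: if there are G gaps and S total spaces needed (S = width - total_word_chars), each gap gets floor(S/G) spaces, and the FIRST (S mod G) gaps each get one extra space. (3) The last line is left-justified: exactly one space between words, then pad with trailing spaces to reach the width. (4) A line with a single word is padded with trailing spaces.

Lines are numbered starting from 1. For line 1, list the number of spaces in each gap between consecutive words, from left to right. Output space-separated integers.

Line 1: ['with', 'blue'] (min_width=9, slack=5)
Line 2: ['garden', 'rice'] (min_width=11, slack=3)
Line 3: ['any', 'ocean', 'word'] (min_width=14, slack=0)
Line 4: ['forest'] (min_width=6, slack=8)
Line 5: ['adventures'] (min_width=10, slack=4)
Line 6: ['high', 'bridge'] (min_width=11, slack=3)
Line 7: ['waterfall'] (min_width=9, slack=5)
Line 8: ['absolute', 'chair'] (min_width=14, slack=0)
Line 9: ['violin', 'green'] (min_width=12, slack=2)
Line 10: ['is', 'kitchen', 'so'] (min_width=13, slack=1)

Answer: 6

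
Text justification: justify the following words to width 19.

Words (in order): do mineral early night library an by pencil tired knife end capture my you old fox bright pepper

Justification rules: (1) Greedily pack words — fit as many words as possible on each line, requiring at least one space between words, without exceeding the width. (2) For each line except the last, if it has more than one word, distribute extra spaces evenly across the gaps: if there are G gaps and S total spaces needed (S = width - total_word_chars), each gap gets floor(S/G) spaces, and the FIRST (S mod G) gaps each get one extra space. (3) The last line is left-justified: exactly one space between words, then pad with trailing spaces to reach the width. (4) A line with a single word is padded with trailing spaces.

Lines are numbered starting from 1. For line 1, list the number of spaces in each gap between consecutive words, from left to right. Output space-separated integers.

Line 1: ['do', 'mineral', 'early'] (min_width=16, slack=3)
Line 2: ['night', 'library', 'an', 'by'] (min_width=19, slack=0)
Line 3: ['pencil', 'tired', 'knife'] (min_width=18, slack=1)
Line 4: ['end', 'capture', 'my', 'you'] (min_width=18, slack=1)
Line 5: ['old', 'fox', 'bright'] (min_width=14, slack=5)
Line 6: ['pepper'] (min_width=6, slack=13)

Answer: 3 2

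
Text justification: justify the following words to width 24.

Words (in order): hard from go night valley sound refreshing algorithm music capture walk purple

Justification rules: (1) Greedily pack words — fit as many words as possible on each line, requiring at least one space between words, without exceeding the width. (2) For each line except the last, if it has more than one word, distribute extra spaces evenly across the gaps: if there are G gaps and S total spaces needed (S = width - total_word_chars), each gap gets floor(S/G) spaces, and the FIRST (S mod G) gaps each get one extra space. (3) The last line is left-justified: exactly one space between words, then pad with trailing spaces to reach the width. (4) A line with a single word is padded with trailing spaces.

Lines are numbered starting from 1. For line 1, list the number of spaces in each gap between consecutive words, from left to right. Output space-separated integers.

Line 1: ['hard', 'from', 'go', 'night'] (min_width=18, slack=6)
Line 2: ['valley', 'sound', 'refreshing'] (min_width=23, slack=1)
Line 3: ['algorithm', 'music', 'capture'] (min_width=23, slack=1)
Line 4: ['walk', 'purple'] (min_width=11, slack=13)

Answer: 3 3 3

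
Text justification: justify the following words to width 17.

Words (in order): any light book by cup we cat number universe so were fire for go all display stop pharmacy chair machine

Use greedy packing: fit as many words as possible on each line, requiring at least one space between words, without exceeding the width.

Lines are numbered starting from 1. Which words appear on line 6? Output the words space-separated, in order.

Answer: pharmacy chair

Derivation:
Line 1: ['any', 'light', 'book', 'by'] (min_width=17, slack=0)
Line 2: ['cup', 'we', 'cat', 'number'] (min_width=17, slack=0)
Line 3: ['universe', 'so', 'were'] (min_width=16, slack=1)
Line 4: ['fire', 'for', 'go', 'all'] (min_width=15, slack=2)
Line 5: ['display', 'stop'] (min_width=12, slack=5)
Line 6: ['pharmacy', 'chair'] (min_width=14, slack=3)
Line 7: ['machine'] (min_width=7, slack=10)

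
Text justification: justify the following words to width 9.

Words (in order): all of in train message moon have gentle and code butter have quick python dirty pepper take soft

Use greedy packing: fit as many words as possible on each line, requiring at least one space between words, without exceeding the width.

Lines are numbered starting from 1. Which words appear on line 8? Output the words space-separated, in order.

Line 1: ['all', 'of', 'in'] (min_width=9, slack=0)
Line 2: ['train'] (min_width=5, slack=4)
Line 3: ['message'] (min_width=7, slack=2)
Line 4: ['moon', 'have'] (min_width=9, slack=0)
Line 5: ['gentle'] (min_width=6, slack=3)
Line 6: ['and', 'code'] (min_width=8, slack=1)
Line 7: ['butter'] (min_width=6, slack=3)
Line 8: ['have'] (min_width=4, slack=5)
Line 9: ['quick'] (min_width=5, slack=4)
Line 10: ['python'] (min_width=6, slack=3)
Line 11: ['dirty'] (min_width=5, slack=4)
Line 12: ['pepper'] (min_width=6, slack=3)
Line 13: ['take', 'soft'] (min_width=9, slack=0)

Answer: have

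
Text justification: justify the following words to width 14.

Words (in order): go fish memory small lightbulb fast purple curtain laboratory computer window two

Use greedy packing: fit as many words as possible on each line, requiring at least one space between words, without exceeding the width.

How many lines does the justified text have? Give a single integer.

Line 1: ['go', 'fish', 'memory'] (min_width=14, slack=0)
Line 2: ['small'] (min_width=5, slack=9)
Line 3: ['lightbulb', 'fast'] (min_width=14, slack=0)
Line 4: ['purple', 'curtain'] (min_width=14, slack=0)
Line 5: ['laboratory'] (min_width=10, slack=4)
Line 6: ['computer'] (min_width=8, slack=6)
Line 7: ['window', 'two'] (min_width=10, slack=4)
Total lines: 7

Answer: 7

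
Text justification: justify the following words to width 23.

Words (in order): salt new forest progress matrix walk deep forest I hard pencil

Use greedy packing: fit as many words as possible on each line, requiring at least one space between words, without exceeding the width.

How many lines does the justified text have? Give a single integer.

Line 1: ['salt', 'new', 'forest'] (min_width=15, slack=8)
Line 2: ['progress', 'matrix', 'walk'] (min_width=20, slack=3)
Line 3: ['deep', 'forest', 'I', 'hard'] (min_width=18, slack=5)
Line 4: ['pencil'] (min_width=6, slack=17)
Total lines: 4

Answer: 4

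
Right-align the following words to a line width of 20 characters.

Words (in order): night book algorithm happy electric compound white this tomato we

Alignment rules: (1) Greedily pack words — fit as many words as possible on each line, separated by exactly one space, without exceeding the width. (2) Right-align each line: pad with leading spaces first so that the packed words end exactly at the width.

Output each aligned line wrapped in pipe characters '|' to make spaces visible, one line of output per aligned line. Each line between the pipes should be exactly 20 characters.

Line 1: ['night', 'book', 'algorithm'] (min_width=20, slack=0)
Line 2: ['happy', 'electric'] (min_width=14, slack=6)
Line 3: ['compound', 'white', 'this'] (min_width=19, slack=1)
Line 4: ['tomato', 'we'] (min_width=9, slack=11)

Answer: |night book algorithm|
|      happy electric|
| compound white this|
|           tomato we|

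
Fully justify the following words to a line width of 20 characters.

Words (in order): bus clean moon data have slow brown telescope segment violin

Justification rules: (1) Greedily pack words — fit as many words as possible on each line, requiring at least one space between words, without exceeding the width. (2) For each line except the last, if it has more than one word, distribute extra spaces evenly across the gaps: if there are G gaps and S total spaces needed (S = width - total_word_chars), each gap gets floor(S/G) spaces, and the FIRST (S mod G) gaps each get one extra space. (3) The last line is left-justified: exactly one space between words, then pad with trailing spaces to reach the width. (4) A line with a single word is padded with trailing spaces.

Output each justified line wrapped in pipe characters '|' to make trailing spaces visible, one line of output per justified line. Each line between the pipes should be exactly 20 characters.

Answer: |bus  clean moon data|
|have    slow   brown|
|telescope    segment|
|violin              |

Derivation:
Line 1: ['bus', 'clean', 'moon', 'data'] (min_width=19, slack=1)
Line 2: ['have', 'slow', 'brown'] (min_width=15, slack=5)
Line 3: ['telescope', 'segment'] (min_width=17, slack=3)
Line 4: ['violin'] (min_width=6, slack=14)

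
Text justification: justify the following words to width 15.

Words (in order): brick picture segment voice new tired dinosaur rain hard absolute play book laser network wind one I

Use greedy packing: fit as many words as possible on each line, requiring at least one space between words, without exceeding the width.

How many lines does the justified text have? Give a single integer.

Answer: 8

Derivation:
Line 1: ['brick', 'picture'] (min_width=13, slack=2)
Line 2: ['segment', 'voice'] (min_width=13, slack=2)
Line 3: ['new', 'tired'] (min_width=9, slack=6)
Line 4: ['dinosaur', 'rain'] (min_width=13, slack=2)
Line 5: ['hard', 'absolute'] (min_width=13, slack=2)
Line 6: ['play', 'book', 'laser'] (min_width=15, slack=0)
Line 7: ['network', 'wind'] (min_width=12, slack=3)
Line 8: ['one', 'I'] (min_width=5, slack=10)
Total lines: 8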